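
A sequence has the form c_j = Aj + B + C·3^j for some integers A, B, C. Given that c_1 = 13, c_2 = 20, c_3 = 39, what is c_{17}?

Write the equations: A + B + 3C = 13; 2A + B + 9C = 20; 3A + B + 27C = 39.
Subtracting the first from the second: A + 6C = 7.
Subtracting the second from the third: A + 18C = 19.
Solving: C = 1, A = 1, then B = 9.
Therefore c_{17} = 17 + 9 + 1·129140163 = 129140189.

129140189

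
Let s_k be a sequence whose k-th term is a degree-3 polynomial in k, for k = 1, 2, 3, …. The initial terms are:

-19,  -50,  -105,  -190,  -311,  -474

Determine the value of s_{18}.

-7890

1st diffs: -31, -55, -85, -121, -163.
2nd diffs: -24, -30, -36, -42.
3rd diffs: -6, -6, -6 (constant).
So s_k = -k^3 - 6k^2 - 6k - 6.
Evaluating at k = 18 gives s_{18} = -7890.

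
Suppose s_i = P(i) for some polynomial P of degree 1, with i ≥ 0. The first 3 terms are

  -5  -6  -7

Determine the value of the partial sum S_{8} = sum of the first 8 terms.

1st diffs: -1, -1 (constant).
So s_i = -i - 5.
Continuing: …, -8, -9, -10, -11, …, s_7 = -12.
Summing i = 0..7 (8 terms) gives -68.

-68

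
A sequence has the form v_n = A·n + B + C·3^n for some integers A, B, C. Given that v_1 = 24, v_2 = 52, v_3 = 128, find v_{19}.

At n = 1, 2, 3: A + B + 3C = 24; 2A + B + 9C = 52; 3A + B + 27C = 128.
Subtracting the first from the second: A + 6C = 28.
Subtracting the second from the third: A + 18C = 76.
Solving: C = 4, A = 4, then B = 8.
Therefore v_{19} = 76 + 8 + 4·1162261467 = 4649045952.

4649045952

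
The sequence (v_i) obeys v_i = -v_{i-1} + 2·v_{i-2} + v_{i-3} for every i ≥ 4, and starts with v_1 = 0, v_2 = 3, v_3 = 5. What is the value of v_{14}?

-1284

Iterate the recurrence:
v_4 = 1; v_5 = 12; v_6 = -5; …; v_{11} = 247; v_{12} = -382; v_{13} = 767; v_{14} = -1284.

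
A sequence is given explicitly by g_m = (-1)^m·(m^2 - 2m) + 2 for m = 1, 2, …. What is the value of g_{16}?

226

(-1)^16 = 1; m^2 - 2m at m=16 is 224; so g_{16} = 226.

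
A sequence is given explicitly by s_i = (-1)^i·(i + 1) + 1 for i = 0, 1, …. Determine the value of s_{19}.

(-1)^19 = -1; i + 1 at i=19 is 20; so s_{19} = -19.

-19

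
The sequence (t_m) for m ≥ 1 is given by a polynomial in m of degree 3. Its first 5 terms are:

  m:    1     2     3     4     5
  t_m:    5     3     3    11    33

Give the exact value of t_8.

1st diffs: -2, 0, 8, 22.
2nd diffs: 2, 8, 14.
3rd diffs: 6, 6 (constant).
So t_m = m^3 - 5m^2 + 6m + 3.
Evaluating at m = 8 gives t_8 = 243.

243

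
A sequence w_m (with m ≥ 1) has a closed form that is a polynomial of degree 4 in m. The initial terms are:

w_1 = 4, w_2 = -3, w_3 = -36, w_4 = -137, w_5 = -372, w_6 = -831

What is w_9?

-4812

1st diffs: -7, -33, -101, -235, -459.
2nd diffs: -26, -68, -134, -224.
3rd diffs: -42, -66, -90.
4th diffs: -24, -24 (constant).
Newton forward-difference form: w_m = 4 + (-7)·C(m-1,1) + (-26)·C(m-1,2) + (-42)·C(m-1,3) + (-24)·C(m-1,4).
At m = 9: m-1 = 8, so w_9 = 4 - 56 - 728 - 2352 - 1680 = -4812.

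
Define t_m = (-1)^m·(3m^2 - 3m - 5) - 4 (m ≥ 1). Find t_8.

159

(-1)^8 = 1; 3m^2 - 3m - 5 at m=8 is 163; so t_8 = 159.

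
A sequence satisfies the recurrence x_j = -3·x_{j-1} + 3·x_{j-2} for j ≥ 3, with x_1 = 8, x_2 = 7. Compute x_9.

Step forward from the initial values:
x_3 = 3, x_4 = 12, x_5 = -27, x_6 = 117, x_7 = -432, x_8 = 1647, x_9 = -6237.

-6237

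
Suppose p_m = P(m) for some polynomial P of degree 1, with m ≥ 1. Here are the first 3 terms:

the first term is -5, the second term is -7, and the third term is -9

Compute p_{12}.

1st diffs: -2, -2 (constant).
So p_m = -2m - 3.
Evaluating at m = 12 gives p_{12} = -27.

-27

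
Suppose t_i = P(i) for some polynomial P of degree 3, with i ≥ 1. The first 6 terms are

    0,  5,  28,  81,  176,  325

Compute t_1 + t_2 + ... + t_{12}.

1st diffs: 5, 23, 53, 95, 149.
2nd diffs: 18, 30, 42, 54.
3rd diffs: 12, 12, 12 (constant).
Newton forward-difference form: t_i = 5·C(i-1,1) + 18·C(i-1,2) + 12·C(i-1,3).
Continuing: …, 540, 833, 1216, 1701, …, t_{12} = 3025.
Summing i = 1..12 (12 terms) gives 10230.

10230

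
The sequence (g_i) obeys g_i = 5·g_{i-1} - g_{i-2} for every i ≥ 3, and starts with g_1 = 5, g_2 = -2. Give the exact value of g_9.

Iterate the recurrence:
g_3 = -15; g_4 = -73; g_5 = -350; g_6 = -1677; g_7 = -8035; g_8 = -38498; g_9 = -184455.

-184455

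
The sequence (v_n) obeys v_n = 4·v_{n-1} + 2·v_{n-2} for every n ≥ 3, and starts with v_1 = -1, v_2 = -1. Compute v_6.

Iterate the recurrence:
v_3 = -6  v_4 = -26  v_5 = -116  v_6 = -516.

-516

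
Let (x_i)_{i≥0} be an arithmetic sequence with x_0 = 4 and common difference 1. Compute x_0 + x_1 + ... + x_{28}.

x_i = 4 + (i - 0)·1.
x_{28} = 32; S = 29·(4 + 32)/2 = 522.

522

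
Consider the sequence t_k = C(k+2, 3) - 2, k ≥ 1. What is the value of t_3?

C(5, 3) = 10, so t_3 = 8.

8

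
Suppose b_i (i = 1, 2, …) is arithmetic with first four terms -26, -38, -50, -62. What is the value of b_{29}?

-362

Common difference d = -12.
b_i = -26 + (i - 1)·(-12).
b_{29} = -26 + 28·(-12) = -362.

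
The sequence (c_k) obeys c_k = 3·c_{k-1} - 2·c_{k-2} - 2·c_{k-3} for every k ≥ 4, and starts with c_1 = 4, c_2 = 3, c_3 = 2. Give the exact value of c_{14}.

20482

c_4 = -8; c_5 = -34; c_6 = -90; …; c_{11} = 950; c_{12} = 3890; c_{13} = 10054; c_{14} = 20482.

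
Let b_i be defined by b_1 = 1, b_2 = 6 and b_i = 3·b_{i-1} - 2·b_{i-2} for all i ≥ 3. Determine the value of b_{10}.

2556

Compute successive terms:
b_3 = 16, b_4 = 36, b_5 = 76, b_6 = 156, b_7 = 316, b_8 = 636, b_9 = 1276, b_{10} = 2556.
(Characteristic roots are 2 and 1.)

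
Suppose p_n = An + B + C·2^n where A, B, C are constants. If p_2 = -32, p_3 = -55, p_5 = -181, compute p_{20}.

-5242946

Write the equations: 2A + B + 4C = -32; 3A + B + 8C = -55; 5A + B + 32C = -181.
Subtracting the first from the second: A + 4C = -23.
Subtracting the second from the third: 2A + 24C = -126.
Solving: C = -5, A = -3, then B = -6.
Therefore p_{20} = -60 + (-6) + (-5)·1048576 = -5242946.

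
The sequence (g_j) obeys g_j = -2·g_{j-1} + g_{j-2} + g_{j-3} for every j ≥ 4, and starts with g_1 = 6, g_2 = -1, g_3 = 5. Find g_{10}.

-729

g_4 = -5;  g_5 = 14;  g_6 = -28;  g_7 = 65;  g_8 = -144;  g_9 = 325;  g_{10} = -729.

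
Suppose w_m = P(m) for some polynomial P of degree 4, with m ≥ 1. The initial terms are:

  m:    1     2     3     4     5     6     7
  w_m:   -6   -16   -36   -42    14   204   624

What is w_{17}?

55754

1st diffs: -10, -20, -6, 56, 190, 420.
2nd diffs: -10, 14, 62, 134, 230.
3rd diffs: 24, 48, 72, 96.
4th diffs: 24, 24, 24 (constant).
Newton forward-difference form: w_m = -6 + (-10)·C(m-1,1) + (-10)·C(m-1,2) + 24·C(m-1,3) + 24·C(m-1,4).
At m = 17: m-1 = 16, so w_{17} = -6 - 160 - 1200 + 13440 + 43680 = 55754.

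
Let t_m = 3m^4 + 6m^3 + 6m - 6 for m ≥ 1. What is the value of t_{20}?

t_{20} = 3·20^4 + 6·20^3 + 6·20 - 6 = 528114.

528114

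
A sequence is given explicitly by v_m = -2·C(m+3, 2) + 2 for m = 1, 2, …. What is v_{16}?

-340

C(19, 2) = 171, so v_{16} = -340.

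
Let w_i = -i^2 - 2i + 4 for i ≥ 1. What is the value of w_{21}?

-479

w_{21} = -1·21^2 - 2·21 + 4 = -479.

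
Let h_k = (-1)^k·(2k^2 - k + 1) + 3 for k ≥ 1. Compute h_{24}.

1132

(-1)^24 = 1; 2k^2 - k + 1 at k=24 is 1129; so h_{24} = 1132.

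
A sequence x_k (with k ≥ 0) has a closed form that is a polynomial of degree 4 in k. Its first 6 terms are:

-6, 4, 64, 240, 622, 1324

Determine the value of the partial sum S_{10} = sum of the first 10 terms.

1st diffs: 10, 60, 176, 382, 702.
2nd diffs: 50, 116, 206, 320.
3rd diffs: 66, 90, 114.
4th diffs: 24, 24 (constant).
Newton forward-difference form: x_k = -6 + 10·C(k,1) + 50·C(k,2) + 66·C(k,3) + 24·C(k,4).
Continuing: 2484, 4264, 6850, 10452.
Summing k = 0..9 (10 terms) gives 26298.

26298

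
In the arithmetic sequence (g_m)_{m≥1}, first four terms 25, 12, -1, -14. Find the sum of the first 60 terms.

Common difference d = -13.
g_m = 25 + (m - 1)·(-13).
g_{60} = -742; S = 60·(25 + (-742))/2 = -21510.

-21510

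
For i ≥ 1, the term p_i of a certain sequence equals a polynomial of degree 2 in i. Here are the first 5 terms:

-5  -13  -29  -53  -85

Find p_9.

-293

1st diffs: -8, -16, -24, -32.
2nd diffs: -8, -8, -8 (constant).
So p_i = -4i^2 + 4i - 5.
Evaluating at i = 9 gives p_9 = -293.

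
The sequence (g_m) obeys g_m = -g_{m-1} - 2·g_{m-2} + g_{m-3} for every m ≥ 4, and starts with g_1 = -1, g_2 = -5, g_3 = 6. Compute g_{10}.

132

Compute successive terms:
g_4 = 3, g_5 = -20, g_6 = 20, g_7 = 23, g_8 = -83, g_9 = 57, g_{10} = 132.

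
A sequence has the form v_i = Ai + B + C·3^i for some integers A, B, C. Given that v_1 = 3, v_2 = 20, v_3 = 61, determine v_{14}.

9566000

At i = 1, 2, 3: A + B + 3C = 3; 2A + B + 9C = 20; 3A + B + 27C = 61.
Subtracting the first from the second: A + 6C = 17.
Subtracting the second from the third: A + 18C = 41.
Solving: C = 2, A = 5, then B = -8.
Therefore v_{14} = 70 + (-8) + 2·4782969 = 9566000.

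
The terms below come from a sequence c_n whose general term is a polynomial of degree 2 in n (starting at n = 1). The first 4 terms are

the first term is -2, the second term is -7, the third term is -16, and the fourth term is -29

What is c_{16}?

-497

1st diffs: -5, -9, -13.
2nd diffs: -4, -4 (constant).
Newton forward-difference form: c_n = -2 + (-5)·C(n-1,1) + (-4)·C(n-1,2).
At n = 16: n-1 = 15, so c_{16} = -2 - 75 - 420 = -497.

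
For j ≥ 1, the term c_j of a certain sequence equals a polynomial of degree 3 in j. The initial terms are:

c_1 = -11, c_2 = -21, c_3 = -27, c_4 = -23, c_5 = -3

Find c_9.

357

1st diffs: -10, -6, 4, 20.
2nd diffs: 4, 10, 16.
3rd diffs: 6, 6 (constant).
Newton forward-difference form: c_j = -11 + (-10)·C(j-1,1) + 4·C(j-1,2) + 6·C(j-1,3).
At j = 9: j-1 = 8, so c_9 = -11 - 80 + 112 + 336 = 357.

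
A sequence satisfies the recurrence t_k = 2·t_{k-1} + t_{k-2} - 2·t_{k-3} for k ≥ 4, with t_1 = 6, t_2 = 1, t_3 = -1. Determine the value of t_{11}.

-2381

Step forward from the initial values:
t_4 = -13, t_5 = -29, t_6 = -69, t_7 = -141, t_8 = -293, t_9 = -589, t_{10} = -1189, t_{11} = -2381.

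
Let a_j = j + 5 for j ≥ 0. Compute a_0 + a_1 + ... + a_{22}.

368

Over j = 0..22: Σj = 253.
Total = (1)·253 + (5)·23 = 368.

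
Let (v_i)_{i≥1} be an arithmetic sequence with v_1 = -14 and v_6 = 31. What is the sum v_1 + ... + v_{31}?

3751

Common difference d = (31 - (-14)) / (6 - 1) = 9.
v_i = -14 + (i - 1)·9.
v_{31} = 256; S = 31·(-14 + 256)/2 = 3751.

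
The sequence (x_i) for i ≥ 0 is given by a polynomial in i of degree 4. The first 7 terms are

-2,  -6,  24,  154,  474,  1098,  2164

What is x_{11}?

20634

1st diffs: -4, 30, 130, 320, 624, 1066.
2nd diffs: 34, 100, 190, 304, 442.
3rd diffs: 66, 90, 114, 138.
4th diffs: 24, 24, 24 (constant).
So x_i = i^4 + 5i^3 - 5i^2 - 5i - 2.
Evaluating at i = 11 gives x_{11} = 20634.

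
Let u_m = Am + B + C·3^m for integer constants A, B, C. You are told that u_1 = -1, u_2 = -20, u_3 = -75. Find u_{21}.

The three given values yield: A + B + 3C = -1; 2A + B + 9C = -20; 3A + B + 27C = -75.
Subtracting the first from the second: A + 6C = -19.
Subtracting the second from the third: A + 18C = -55.
Solving: C = -3, A = -1, then B = 9.
Therefore u_{21} = -21 + 9 + (-3)·10460353203 = -31381059621.

-31381059621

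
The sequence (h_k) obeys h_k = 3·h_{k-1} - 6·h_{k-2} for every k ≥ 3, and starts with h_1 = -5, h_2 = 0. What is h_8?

-2430

Step forward from the initial values:
h_3 = 30, h_4 = 90, h_5 = 90, h_6 = -270, h_7 = -1350, h_8 = -2430.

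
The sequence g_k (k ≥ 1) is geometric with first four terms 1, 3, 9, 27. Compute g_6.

243

Common ratio r = 3.
g_k = 1·3^(k-1).
g_6 = 1·3^5 = 243.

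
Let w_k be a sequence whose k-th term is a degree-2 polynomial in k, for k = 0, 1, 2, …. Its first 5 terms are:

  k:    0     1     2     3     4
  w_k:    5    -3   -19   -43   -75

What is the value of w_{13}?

-723

1st diffs: -8, -16, -24, -32.
2nd diffs: -8, -8, -8 (constant).
Newton forward-difference form: w_k = 5 + (-8)·C(k,1) + (-8)·C(k,2).
At k = 13: k = 13, so w_{13} = 5 - 104 - 624 = -723.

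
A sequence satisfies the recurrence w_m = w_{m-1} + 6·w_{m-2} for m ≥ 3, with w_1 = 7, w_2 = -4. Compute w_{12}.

344054

Iterate the recurrence:
w_3 = 38  w_4 = 14  w_5 = 242  w_6 = 326  w_7 = 1778  w_8 = 3734  w_9 = 14402  w_{10} = 36806  w_{11} = 123218  w_{12} = 344054.
(Characteristic roots are 3 and -2.)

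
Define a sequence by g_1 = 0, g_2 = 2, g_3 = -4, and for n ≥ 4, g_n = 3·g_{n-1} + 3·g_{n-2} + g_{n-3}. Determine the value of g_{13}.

-1323348

Step forward from the initial values:
g_4 = -6;  g_5 = -28;  g_6 = -106;  g_7 = -408;  g_8 = -1570;  g_9 = -6040;  g_{10} = -23238;  g_{11} = -89404;  g_{12} = -343966;  g_{13} = -1323348.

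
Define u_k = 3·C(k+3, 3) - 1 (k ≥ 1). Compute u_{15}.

C(18, 3) = 816, so u_{15} = 2447.

2447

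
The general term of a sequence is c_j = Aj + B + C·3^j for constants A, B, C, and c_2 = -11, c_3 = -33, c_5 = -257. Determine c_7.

Write the equations: 2A + B + 9C = -11; 3A + B + 27C = -33; 5A + B + 243C = -257.
Subtracting the first from the second: A + 18C = -22.
Subtracting the second from the third: 2A + 216C = -224.
Solving: C = -1, A = -4, then B = 6.
Hence c_7 = -4·7 + 6 + (-1)·2187 = -2209.

-2209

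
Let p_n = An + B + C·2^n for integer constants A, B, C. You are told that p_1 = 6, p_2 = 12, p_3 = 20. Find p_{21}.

Plug in n = 1, 2, 3: A + B + 2C = 6; 2A + B + 4C = 12; 3A + B + 8C = 20.
Subtracting the first from the second: A + 2C = 6.
Subtracting the second from the third: A + 4C = 8.
Solving: C = 1, A = 4, then B = 0.
Therefore p_{21} = 84 + 0 + 1·2097152 = 2097236.

2097236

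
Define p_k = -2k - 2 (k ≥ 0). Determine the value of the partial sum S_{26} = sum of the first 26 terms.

-702

Over k = 0..25: Σk = 325.
Total = (-2)·325 + (-2)·26 = -702.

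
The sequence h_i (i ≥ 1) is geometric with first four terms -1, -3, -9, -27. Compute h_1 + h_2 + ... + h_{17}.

-64570081

Common ratio r = 3.
h_i = (-1)·3^(i-1).
S = (-1)·(3^17 - 1)/(3 - 1) = (-1)·(129140163 - 1)/(2) = -64570081.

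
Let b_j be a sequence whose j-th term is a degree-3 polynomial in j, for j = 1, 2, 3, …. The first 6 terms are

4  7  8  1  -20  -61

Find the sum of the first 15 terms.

-8725

1st diffs: 3, 1, -7, -21, -41.
2nd diffs: -2, -8, -14, -20.
3rd diffs: -6, -6, -6 (constant).
Newton forward-difference form: b_j = 4 + 3·C(j-1,1) + (-2)·C(j-1,2) + (-6)·C(j-1,3).
Continuing: …, -128, -227, -364, -545, …, b_{15} = -2320.
Summing j = 1..15 (15 terms) gives -8725.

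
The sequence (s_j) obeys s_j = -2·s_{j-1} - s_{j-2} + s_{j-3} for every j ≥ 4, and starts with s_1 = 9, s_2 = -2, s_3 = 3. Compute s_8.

Applying the relation repeatedly:
s_4 = 5;  s_5 = -15;  s_6 = 28;  s_7 = -36;  s_8 = 29.

29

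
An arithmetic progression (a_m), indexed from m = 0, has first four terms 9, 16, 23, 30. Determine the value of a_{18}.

135

Common difference d = 7.
a_m = 9 + (m - 0)·7.
a_{18} = 9 + 18·7 = 135.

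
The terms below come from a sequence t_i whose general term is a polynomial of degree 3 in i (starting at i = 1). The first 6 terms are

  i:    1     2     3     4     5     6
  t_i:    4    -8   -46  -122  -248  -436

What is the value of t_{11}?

1st diffs: -12, -38, -76, -126, -188.
2nd diffs: -26, -38, -50, -62.
3rd diffs: -12, -12, -12 (constant).
So t_i = -2i^3 - i^2 + 5i + 2.
Evaluating at i = 11 gives t_{11} = -2726.

-2726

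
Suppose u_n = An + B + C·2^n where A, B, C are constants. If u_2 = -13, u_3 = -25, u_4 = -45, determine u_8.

-541

Write the equations: 2A + B + 4C = -13; 3A + B + 8C = -25; 4A + B + 16C = -45.
Subtracting the first from the second: A + 4C = -12.
Subtracting the second from the third: A + 8C = -20.
Solving: C = -2, A = -4, then B = 3.
Hence u_8 = -4·8 + 3 + (-2)·256 = -541.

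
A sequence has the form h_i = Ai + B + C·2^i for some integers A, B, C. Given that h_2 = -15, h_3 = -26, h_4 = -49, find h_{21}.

Write the equations: 2A + B + 4C = -15; 3A + B + 8C = -26; 4A + B + 16C = -49.
Subtracting the first from the second: A + 4C = -11.
Subtracting the second from the third: A + 8C = -23.
Solving: C = -3, A = 1, then B = -5.
Therefore h_{21} = 21 + (-5) + (-3)·2097152 = -6291440.

-6291440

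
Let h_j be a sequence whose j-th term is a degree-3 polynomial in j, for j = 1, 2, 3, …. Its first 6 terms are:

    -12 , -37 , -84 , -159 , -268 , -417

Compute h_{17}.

-6412

1st diffs: -25, -47, -75, -109, -149.
2nd diffs: -22, -28, -34, -40.
3rd diffs: -6, -6, -6 (constant).
Newton forward-difference form: h_j = -12 + (-25)·C(j-1,1) + (-22)·C(j-1,2) + (-6)·C(j-1,3).
At j = 17: j-1 = 16, so h_{17} = -12 - 400 - 2640 - 3360 = -6412.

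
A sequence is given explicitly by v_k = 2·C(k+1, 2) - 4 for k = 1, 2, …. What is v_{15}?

236

C(16, 2) = 120, so v_{15} = 236.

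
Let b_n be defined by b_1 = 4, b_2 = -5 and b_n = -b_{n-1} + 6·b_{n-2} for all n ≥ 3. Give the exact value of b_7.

1985

Iterate the recurrence:
b_3 = 29;  b_4 = -59;  b_5 = 233;  b_6 = -587;  b_7 = 1985.
(Characteristic roots are 2 and -3.)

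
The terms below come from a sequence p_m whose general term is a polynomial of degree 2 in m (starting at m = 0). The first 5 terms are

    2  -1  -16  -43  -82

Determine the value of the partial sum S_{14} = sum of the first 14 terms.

1st diffs: -3, -15, -27, -39.
2nd diffs: -12, -12, -12 (constant).
Newton forward-difference form: p_m = 2 + (-3)·C(m,1) + (-12)·C(m,2).
Continuing: …, -133, -196, -271, -358, …, p_{13} = -973.
Summing m = 0..13 (14 terms) gives -4613.

-4613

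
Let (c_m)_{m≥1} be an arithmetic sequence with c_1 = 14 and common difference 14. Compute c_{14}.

196

c_m = 14 + (m - 1)·14.
c_{14} = 14 + 13·14 = 196.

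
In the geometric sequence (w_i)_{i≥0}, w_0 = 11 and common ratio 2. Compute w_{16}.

720896

w_i = 11·2^(i-0).
w_{16} = 11·2^16 = 720896.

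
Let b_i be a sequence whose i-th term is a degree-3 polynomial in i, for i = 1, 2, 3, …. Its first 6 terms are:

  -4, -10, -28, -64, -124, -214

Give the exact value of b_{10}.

-994

1st diffs: -6, -18, -36, -60, -90.
2nd diffs: -12, -18, -24, -30.
3rd diffs: -6, -6, -6 (constant).
Newton forward-difference form: b_i = -4 + (-6)·C(i-1,1) + (-12)·C(i-1,2) + (-6)·C(i-1,3).
At i = 10: i-1 = 9, so b_{10} = -4 - 54 - 432 - 504 = -994.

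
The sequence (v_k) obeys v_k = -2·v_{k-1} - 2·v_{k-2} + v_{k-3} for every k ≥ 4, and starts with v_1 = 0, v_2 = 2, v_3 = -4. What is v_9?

Compute successive terms:
v_4 = 4, v_5 = 2, v_6 = -16, v_7 = 32, v_8 = -30, v_9 = -20.

-20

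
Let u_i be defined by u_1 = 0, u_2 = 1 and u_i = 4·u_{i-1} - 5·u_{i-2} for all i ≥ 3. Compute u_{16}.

108691

Step forward from the initial values:
u_3 = 4, u_4 = 11, u_5 = 24, …, u_{13} = -10296, u_{14} = -8839, u_{15} = 16124, u_{16} = 108691.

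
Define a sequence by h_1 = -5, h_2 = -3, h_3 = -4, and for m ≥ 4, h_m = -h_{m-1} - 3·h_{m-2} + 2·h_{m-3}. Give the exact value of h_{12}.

-852

Compute successive terms:
h_4 = 3;  h_5 = 3;  h_6 = -20;  h_7 = 17;  h_8 = 49;  h_9 = -140;  h_{10} = 27;  h_{11} = 491;  h_{12} = -852.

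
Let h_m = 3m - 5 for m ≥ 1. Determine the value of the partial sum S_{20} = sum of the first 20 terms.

530

Over m = 1..20: Σm = 210.
Total = (3)·210 + (-5)·20 = 530.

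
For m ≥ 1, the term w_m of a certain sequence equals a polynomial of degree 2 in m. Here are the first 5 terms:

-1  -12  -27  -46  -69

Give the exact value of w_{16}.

-586

1st diffs: -11, -15, -19, -23.
2nd diffs: -4, -4, -4 (constant).
Newton forward-difference form: w_m = -1 + (-11)·C(m-1,1) + (-4)·C(m-1,2).
At m = 16: m-1 = 15, so w_{16} = -1 - 165 - 420 = -586.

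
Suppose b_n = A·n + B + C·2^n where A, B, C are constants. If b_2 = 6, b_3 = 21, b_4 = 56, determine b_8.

1236

The three given values yield: 2A + B + 4C = 6; 3A + B + 8C = 21; 4A + B + 16C = 56.
Subtracting the first from the second: A + 4C = 15.
Subtracting the second from the third: A + 8C = 35.
Solving: C = 5, A = -5, then B = -4.
So b_n = -5·n + (-4) + 5·2^n; at n=8 this is 1236.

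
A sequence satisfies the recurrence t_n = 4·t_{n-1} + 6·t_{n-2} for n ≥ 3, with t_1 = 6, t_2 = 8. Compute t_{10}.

Applying the relation repeatedly:
t_3 = 68, t_4 = 320, t_5 = 1688, t_6 = 8672, t_7 = 44816, t_8 = 231296, t_9 = 1194080, t_{10} = 6164096.

6164096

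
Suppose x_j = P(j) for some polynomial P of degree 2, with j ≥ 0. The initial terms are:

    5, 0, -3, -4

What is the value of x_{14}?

1st diffs: -5, -3, -1.
2nd diffs: 2, 2 (constant).
Newton forward-difference form: x_j = 5 + (-5)·C(j,1) + 2·C(j,2).
At j = 14: j = 14, so x_{14} = 5 - 70 + 182 = 117.

117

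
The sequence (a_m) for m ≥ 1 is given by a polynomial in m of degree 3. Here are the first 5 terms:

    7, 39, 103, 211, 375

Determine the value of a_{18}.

13063

1st diffs: 32, 64, 108, 164.
2nd diffs: 32, 44, 56.
3rd diffs: 12, 12 (constant).
Newton forward-difference form: a_m = 7 + 32·C(m-1,1) + 32·C(m-1,2) + 12·C(m-1,3).
At m = 18: m-1 = 17, so a_{18} = 7 + 544 + 4352 + 8160 = 13063.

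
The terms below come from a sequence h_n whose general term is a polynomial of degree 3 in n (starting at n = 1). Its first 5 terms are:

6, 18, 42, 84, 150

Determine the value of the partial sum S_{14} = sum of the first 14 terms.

11550

1st diffs: 12, 24, 42, 66.
2nd diffs: 12, 18, 24.
3rd diffs: 6, 6 (constant).
So h_n = n^3 + 5n.
Continuing: …, 246, 378, 552, 774, …, h_{14} = 2814.
Summing n = 1..14 (14 terms) gives 11550.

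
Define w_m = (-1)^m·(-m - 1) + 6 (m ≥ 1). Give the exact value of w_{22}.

-17

(-1)^22 = 1; -m - 1 at m=22 is -23; so w_{22} = -17.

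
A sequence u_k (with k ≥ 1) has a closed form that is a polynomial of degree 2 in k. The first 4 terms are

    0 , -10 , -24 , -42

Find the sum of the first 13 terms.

1st diffs: -10, -14, -18.
2nd diffs: -4, -4 (constant).
Newton forward-difference form: u_k = (-10)·C(k-1,1) + (-4)·C(k-1,2).
Continuing: …, -64, -90, -120, -154, …, u_{13} = -384.
Summing k = 1..13 (13 terms) gives -1924.

-1924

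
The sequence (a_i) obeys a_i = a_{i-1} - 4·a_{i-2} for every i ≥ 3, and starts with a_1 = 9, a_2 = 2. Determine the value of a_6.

262

Iterate the recurrence:
a_3 = -34  a_4 = -42  a_5 = 94  a_6 = 262.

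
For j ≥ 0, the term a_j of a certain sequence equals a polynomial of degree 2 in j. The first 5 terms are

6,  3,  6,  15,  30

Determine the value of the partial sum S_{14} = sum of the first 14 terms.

1995

1st diffs: -3, 3, 9, 15.
2nd diffs: 6, 6, 6 (constant).
So a_j = 3j^2 - 6j + 6.
Continuing: …, 51, 78, 111, 150, …, a_{13} = 435.
Summing j = 0..13 (14 terms) gives 1995.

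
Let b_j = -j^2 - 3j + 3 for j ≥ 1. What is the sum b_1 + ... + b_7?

Over j = 1..7: Σj = 28, Σj² = 140.
Total = (-1)·140 + (-3)·28 + (3)·7 = -203.

-203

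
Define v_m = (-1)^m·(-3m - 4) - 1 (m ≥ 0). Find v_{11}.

(-1)^11 = -1; -3m - 4 at m=11 is -37; so v_{11} = 36.

36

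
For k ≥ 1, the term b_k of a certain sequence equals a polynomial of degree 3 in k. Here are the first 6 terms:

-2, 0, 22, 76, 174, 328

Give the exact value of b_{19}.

12886

1st diffs: 2, 22, 54, 98, 154.
2nd diffs: 20, 32, 44, 56.
3rd diffs: 12, 12, 12 (constant).
Newton forward-difference form: b_k = -2 + 2·C(k-1,1) + 20·C(k-1,2) + 12·C(k-1,3).
At k = 19: k-1 = 18, so b_{19} = -2 + 36 + 3060 + 9792 = 12886.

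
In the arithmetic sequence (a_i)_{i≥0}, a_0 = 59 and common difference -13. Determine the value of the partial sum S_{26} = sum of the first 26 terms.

a_i = 59 + (i - 0)·(-13).
a_{25} = -266; S = 26·(59 + (-266))/2 = -2691.

-2691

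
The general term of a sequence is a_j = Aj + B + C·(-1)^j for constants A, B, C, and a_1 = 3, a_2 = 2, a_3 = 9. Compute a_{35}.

At j = 1, 2, 3: A + B - C = 3; 2A + B + C = 2; 3A + B - C = 9.
Subtracting the first from the second: A + 2C = -1.
Subtracting the second from the third: A - 2C = 7.
Solving: C = -2, A = 3, then B = -2.
So a_j = 3·j + (-2) + (-2)·(-1)^j; at j=35 this is 105.

105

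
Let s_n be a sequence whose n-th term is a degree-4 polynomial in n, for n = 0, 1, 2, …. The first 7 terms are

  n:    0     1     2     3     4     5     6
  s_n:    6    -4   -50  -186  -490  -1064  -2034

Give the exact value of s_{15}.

1st diffs: -10, -46, -136, -304, -574, -970.
2nd diffs: -36, -90, -168, -270, -396.
3rd diffs: -54, -78, -102, -126.
4th diffs: -24, -24, -24 (constant).
Newton forward-difference form: s_n = 6 + (-10)·C(n,1) + (-36)·C(n,2) + (-54)·C(n,3) + (-24)·C(n,4).
At n = 15: n = 15, so s_{15} = 6 - 150 - 3780 - 24570 - 32760 = -61254.

-61254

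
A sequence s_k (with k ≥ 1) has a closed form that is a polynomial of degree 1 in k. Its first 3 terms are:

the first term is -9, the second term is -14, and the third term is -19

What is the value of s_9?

1st diffs: -5, -5 (constant).
So s_k = -5k - 4.
Evaluating at k = 9 gives s_9 = -49.

-49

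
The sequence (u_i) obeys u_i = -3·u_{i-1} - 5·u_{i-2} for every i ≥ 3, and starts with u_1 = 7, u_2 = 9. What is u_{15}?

Applying the relation repeatedly:
u_3 = -62;  u_4 = 141;  u_5 = -113;  …;  u_{12} = 66666;  u_{13} = 13687;  u_{14} = -374391;  u_{15} = 1054738.

1054738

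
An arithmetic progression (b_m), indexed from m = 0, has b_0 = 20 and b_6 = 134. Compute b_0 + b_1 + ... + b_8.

864

Common difference d = (134 - 20) / (6 - 0) = 19.
b_m = 20 + (m - 0)·19.
b_8 = 172; S = 9·(20 + 172)/2 = 864.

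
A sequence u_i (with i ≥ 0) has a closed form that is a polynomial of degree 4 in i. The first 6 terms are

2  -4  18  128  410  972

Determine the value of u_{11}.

19296

1st diffs: -6, 22, 110, 282, 562.
2nd diffs: 28, 88, 172, 280.
3rd diffs: 60, 84, 108.
4th diffs: 24, 24 (constant).
Newton forward-difference form: u_i = 2 + (-6)·C(i,1) + 28·C(i,2) + 60·C(i,3) + 24·C(i,4).
At i = 11: i = 11, so u_{11} = 2 - 66 + 1540 + 9900 + 7920 = 19296.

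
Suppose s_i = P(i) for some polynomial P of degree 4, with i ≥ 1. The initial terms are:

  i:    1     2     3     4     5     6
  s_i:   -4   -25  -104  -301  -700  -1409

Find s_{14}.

-39121

1st diffs: -21, -79, -197, -399, -709.
2nd diffs: -58, -118, -202, -310.
3rd diffs: -60, -84, -108.
4th diffs: -24, -24 (constant).
So s_i = -i^4 - 4i^2 + 6i - 5.
Evaluating at i = 14 gives s_{14} = -39121.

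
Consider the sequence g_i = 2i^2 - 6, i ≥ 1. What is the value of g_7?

92

g_7 = 2·7^2 - 6 = 92.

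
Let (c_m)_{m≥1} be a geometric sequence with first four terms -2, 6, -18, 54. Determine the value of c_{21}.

-6973568802

Common ratio r = -3.
c_m = (-2)·(-3)^(m-1).
c_{21} = (-2)·(-3)^20 = -6973568802.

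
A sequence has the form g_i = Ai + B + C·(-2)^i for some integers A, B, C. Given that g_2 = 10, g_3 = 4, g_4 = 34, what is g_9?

Write the equations: 2A + B + 4C = 10; 3A + B - 8C = 4; 4A + B + 16C = 34.
Subtracting the first from the second: A - 12C = -6.
Subtracting the second from the third: A + 24C = 30.
Solving: C = 1, A = 6, then B = -6.
So g_i = 6·i + (-6) + 1·(-2)^i; at i=9 this is -464.

-464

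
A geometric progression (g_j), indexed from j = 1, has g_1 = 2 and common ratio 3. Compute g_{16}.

g_j = 2·3^(j-1).
g_{16} = 2·3^15 = 28697814.

28697814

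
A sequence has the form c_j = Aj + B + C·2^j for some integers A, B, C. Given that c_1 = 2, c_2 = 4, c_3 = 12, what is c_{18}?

786360

Write the equations: A + B + 2C = 2; 2A + B + 4C = 4; 3A + B + 8C = 12.
Subtracting the first from the second: A + 2C = 2.
Subtracting the second from the third: A + 4C = 8.
Solving: C = 3, A = -4, then B = 0.
Therefore c_{18} = -72 + 0 + 3·262144 = 786360.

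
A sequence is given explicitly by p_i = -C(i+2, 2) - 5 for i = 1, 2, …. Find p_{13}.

-110

C(15, 2) = 105, so p_{13} = -110.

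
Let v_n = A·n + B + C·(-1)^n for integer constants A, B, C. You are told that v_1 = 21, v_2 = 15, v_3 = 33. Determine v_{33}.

Plug in n = 1, 2, 3: A + B - C = 21; 2A + B + C = 15; 3A + B - C = 33.
Subtracting the first from the second: A + 2C = -6.
Subtracting the second from the third: A - 2C = 18.
Solving: C = -6, A = 6, then B = 9.
Therefore v_{33} = 198 + 9 + (-6)·(-1) = 213.

213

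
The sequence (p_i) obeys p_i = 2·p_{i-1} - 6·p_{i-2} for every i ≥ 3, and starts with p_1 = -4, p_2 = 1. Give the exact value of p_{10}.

Iterate the recurrence:
p_3 = 26;  p_4 = 46;  p_5 = -64;  p_6 = -404;  p_7 = -424;  p_8 = 1576;  p_9 = 5696;  p_{10} = 1936.

1936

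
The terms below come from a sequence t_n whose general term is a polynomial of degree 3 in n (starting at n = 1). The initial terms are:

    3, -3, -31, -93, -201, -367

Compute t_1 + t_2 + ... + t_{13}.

-15301

1st diffs: -6, -28, -62, -108, -166.
2nd diffs: -22, -34, -46, -58.
3rd diffs: -12, -12, -12 (constant).
So t_n = -2n^3 + n^2 + 5n - 1.
Continuing: …, -603, -921, -1333, -1851, …, t_{13} = -4161.
Summing n = 1..13 (13 terms) gives -15301.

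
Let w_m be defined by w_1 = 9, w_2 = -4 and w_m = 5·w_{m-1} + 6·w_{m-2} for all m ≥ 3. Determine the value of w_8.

199946

Iterate the recurrence:
w_3 = 34  w_4 = 146  w_5 = 934  w_6 = 5546  w_7 = 33334  w_8 = 199946.
(Characteristic roots are 6 and -1.)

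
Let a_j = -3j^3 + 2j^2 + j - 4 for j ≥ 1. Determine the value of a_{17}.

a_{17} = -3·17^3 + 2·17^2 + 1·17 - 4 = -14148.

-14148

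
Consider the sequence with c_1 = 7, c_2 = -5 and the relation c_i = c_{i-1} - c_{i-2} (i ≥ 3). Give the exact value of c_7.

Step forward from the initial values:
c_3 = -12;  c_4 = -7;  c_5 = 5;  c_6 = 12;  c_7 = 7.

7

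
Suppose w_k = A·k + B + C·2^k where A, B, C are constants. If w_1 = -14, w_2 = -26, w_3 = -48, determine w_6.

-334

Plug in k = 1, 2, 3: A + B + 2C = -14; 2A + B + 4C = -26; 3A + B + 8C = -48.
Subtracting the first from the second: A + 2C = -12.
Subtracting the second from the third: A + 4C = -22.
Solving: C = -5, A = -2, then B = -2.
So w_k = -2·k + (-2) + (-5)·2^k; at k=6 this is -334.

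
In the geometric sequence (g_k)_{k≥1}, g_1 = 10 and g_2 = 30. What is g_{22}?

104603532030

Common ratio r = 3.
g_k = 10·3^(k-1).
g_{22} = 10·3^21 = 104603532030.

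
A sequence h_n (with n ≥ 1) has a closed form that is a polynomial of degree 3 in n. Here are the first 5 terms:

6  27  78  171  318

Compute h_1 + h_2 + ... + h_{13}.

1st diffs: 21, 51, 93, 147.
2nd diffs: 30, 42, 54.
3rd diffs: 12, 12 (constant).
Newton forward-difference form: h_n = 6 + 21·C(n-1,1) + 30·C(n-1,2) + 12·C(n-1,3).
Continuing: …, 531, 822, 1203, 1686, …, h_{13} = 4878.
Summing n = 1..13 (13 terms) gives 18876.

18876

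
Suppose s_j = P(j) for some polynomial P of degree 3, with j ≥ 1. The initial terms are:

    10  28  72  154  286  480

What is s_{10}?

2116

1st diffs: 18, 44, 82, 132, 194.
2nd diffs: 26, 38, 50, 62.
3rd diffs: 12, 12, 12 (constant).
Newton forward-difference form: s_j = 10 + 18·C(j-1,1) + 26·C(j-1,2) + 12·C(j-1,3).
At j = 10: j-1 = 9, so s_{10} = 10 + 162 + 936 + 1008 = 2116.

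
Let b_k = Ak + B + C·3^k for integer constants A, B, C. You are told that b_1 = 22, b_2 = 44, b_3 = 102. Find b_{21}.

31381059702

The three given values yield: A + B + 3C = 22; 2A + B + 9C = 44; 3A + B + 27C = 102.
Subtracting the first from the second: A + 6C = 22.
Subtracting the second from the third: A + 18C = 58.
Solving: C = 3, A = 4, then B = 9.
So b_k = 4·k + 9 + 3·3^k; at k=21 this is 31381059702.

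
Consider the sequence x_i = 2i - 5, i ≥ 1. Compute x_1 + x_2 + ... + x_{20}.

Over i = 1..20: Σi = 210.
Total = (2)·210 + (-5)·20 = 320.

320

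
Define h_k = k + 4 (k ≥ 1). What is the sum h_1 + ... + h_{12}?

126

Over k = 1..12: Σk = 78.
Total = (1)·78 + (4)·12 = 126.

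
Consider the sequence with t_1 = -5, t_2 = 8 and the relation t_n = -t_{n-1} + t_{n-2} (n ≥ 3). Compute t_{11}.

-610

Compute successive terms:
t_3 = -13  t_4 = 21  t_5 = -34  t_6 = 55  t_7 = -89  t_8 = 144  t_9 = -233  t_{10} = 377  t_{11} = -610.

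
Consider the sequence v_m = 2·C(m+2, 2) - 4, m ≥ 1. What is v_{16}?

C(18, 2) = 153, so v_{16} = 302.

302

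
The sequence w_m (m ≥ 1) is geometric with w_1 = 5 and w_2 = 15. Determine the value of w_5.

405

Common ratio r = 3.
w_m = 5·3^(m-1).
w_5 = 5·3^4 = 405.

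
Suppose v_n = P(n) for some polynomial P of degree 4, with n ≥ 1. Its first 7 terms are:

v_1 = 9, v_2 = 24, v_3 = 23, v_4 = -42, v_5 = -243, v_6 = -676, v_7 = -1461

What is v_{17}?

1st diffs: 15, -1, -65, -201, -433, -785.
2nd diffs: -16, -64, -136, -232, -352.
3rd diffs: -48, -72, -96, -120.
4th diffs: -24, -24, -24 (constant).
Newton forward-difference form: v_n = 9 + 15·C(n-1,1) + (-16)·C(n-1,2) + (-48)·C(n-1,3) + (-24)·C(n-1,4).
At n = 17: n-1 = 16, so v_{17} = 9 + 240 - 1920 - 26880 - 43680 = -72231.

-72231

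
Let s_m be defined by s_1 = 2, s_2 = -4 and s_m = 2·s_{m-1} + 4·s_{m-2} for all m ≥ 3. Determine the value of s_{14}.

Compute successive terms:
s_3 = 0  s_4 = -16  s_5 = -32  …  s_{11} = -43008  s_{12} = -139264  s_{13} = -450560  s_{14} = -1458176.

-1458176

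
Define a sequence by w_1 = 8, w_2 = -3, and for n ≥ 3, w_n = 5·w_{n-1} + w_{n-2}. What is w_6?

Iterate the recurrence:
w_3 = -7; w_4 = -38; w_5 = -197; w_6 = -1023.

-1023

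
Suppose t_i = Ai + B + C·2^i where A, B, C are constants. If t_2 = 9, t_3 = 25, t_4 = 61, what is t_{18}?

1310645

The three given values yield: 2A + B + 4C = 9; 3A + B + 8C = 25; 4A + B + 16C = 61.
Subtracting the first from the second: A + 4C = 16.
Subtracting the second from the third: A + 8C = 36.
Solving: C = 5, A = -4, then B = -3.
Therefore t_{18} = -72 + (-3) + 5·262144 = 1310645.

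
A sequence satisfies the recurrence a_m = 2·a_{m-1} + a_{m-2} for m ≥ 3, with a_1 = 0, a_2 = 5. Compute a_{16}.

975125

Applying the relation repeatedly:
a_3 = 10;  a_4 = 25;  a_5 = 60;  …;  a_{13} = 69300;  a_{14} = 167305;  a_{15} = 403910;  a_{16} = 975125.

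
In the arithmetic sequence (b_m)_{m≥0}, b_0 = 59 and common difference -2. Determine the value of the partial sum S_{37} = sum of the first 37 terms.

851

b_m = 59 + (m - 0)·(-2).
b_{36} = -13; S = 37·(59 + (-13))/2 = 851.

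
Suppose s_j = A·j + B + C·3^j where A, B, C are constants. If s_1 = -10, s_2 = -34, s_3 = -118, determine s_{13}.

At j = 1, 2, 3: A + B + 3C = -10; 2A + B + 9C = -34; 3A + B + 27C = -118.
Subtracting the first from the second: A + 6C = -24.
Subtracting the second from the third: A + 18C = -84.
Solving: C = -5, A = 6, then B = -1.
Therefore s_{13} = 78 + (-1) + (-5)·1594323 = -7971538.

-7971538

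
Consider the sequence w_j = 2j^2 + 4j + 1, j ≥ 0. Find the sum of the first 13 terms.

Over j = 0..12: Σj = 78, Σj² = 650.
Total = (2)·650 + (4)·78 + (1)·13 = 1625.

1625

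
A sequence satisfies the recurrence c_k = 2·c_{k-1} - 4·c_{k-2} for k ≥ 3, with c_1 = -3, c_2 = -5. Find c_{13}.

Iterate the recurrence:
c_3 = 2;  c_4 = 24;  c_5 = 40;  …;  c_{10} = 1536;  c_{11} = 2560;  c_{12} = -1024;  c_{13} = -12288.

-12288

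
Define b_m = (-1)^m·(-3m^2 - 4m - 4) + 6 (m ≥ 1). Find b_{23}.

(-1)^23 = -1; -3m^2 - 4m - 4 at m=23 is -1683; so b_{23} = 1689.

1689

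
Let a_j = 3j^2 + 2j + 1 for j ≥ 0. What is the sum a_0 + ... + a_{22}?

11914

Over j = 0..22: Σj = 253, Σj² = 3795.
Total = (3)·3795 + (2)·253 + (1)·23 = 11914.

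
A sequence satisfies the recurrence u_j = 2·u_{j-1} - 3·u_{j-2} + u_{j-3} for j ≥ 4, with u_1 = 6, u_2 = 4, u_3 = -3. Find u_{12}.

Compute successive terms:
u_4 = -12, u_5 = -11, u_6 = 11, u_7 = 43, u_8 = 42, u_9 = -34, u_{10} = -151, u_{11} = -158, u_{12} = 103.

103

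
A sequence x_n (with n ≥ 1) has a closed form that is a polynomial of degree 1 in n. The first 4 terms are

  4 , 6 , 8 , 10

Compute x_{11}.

1st diffs: 2, 2, 2 (constant).
So x_n = 2n + 2.
Evaluating at n = 11 gives x_{11} = 24.

24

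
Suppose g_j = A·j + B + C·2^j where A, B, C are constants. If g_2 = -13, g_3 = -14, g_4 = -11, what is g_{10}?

Write the equations: 2A + B + 4C = -13; 3A + B + 8C = -14; 4A + B + 16C = -11.
Subtracting the first from the second: A + 4C = -1.
Subtracting the second from the third: A + 8C = 3.
Solving: C = 1, A = -5, then B = -7.
Hence g_{10} = -5·10 + (-7) + 1·1024 = 967.

967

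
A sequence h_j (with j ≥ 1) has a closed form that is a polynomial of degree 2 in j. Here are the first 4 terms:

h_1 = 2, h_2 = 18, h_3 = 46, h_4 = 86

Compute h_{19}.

2126

1st diffs: 16, 28, 40.
2nd diffs: 12, 12 (constant).
Newton forward-difference form: h_j = 2 + 16·C(j-1,1) + 12·C(j-1,2).
At j = 19: j-1 = 18, so h_{19} = 2 + 288 + 1836 = 2126.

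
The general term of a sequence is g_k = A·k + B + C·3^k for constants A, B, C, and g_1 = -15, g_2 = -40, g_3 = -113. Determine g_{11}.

-708601

The three given values yield: A + B + 3C = -15; 2A + B + 9C = -40; 3A + B + 27C = -113.
Subtracting the first from the second: A + 6C = -25.
Subtracting the second from the third: A + 18C = -73.
Solving: C = -4, A = -1, then B = -2.
Therefore g_{11} = -11 + (-2) + (-4)·177147 = -708601.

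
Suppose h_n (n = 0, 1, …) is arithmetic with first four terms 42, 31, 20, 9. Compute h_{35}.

-343

Common difference d = -11.
h_n = 42 + (n - 0)·(-11).
h_{35} = 42 + 35·(-11) = -343.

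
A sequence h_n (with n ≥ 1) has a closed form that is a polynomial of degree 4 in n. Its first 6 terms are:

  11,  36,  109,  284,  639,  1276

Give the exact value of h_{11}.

1st diffs: 25, 73, 175, 355, 637.
2nd diffs: 48, 102, 180, 282.
3rd diffs: 54, 78, 102.
4th diffs: 24, 24 (constant).
Newton forward-difference form: h_n = 11 + 25·C(n-1,1) + 48·C(n-1,2) + 54·C(n-1,3) + 24·C(n-1,4).
At n = 11: n-1 = 10, so h_{11} = 11 + 250 + 2160 + 6480 + 5040 = 13941.

13941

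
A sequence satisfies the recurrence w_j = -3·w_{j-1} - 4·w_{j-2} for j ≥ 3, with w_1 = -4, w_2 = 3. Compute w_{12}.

-5409

Step forward from the initial values:
w_3 = 7; w_4 = -33; w_5 = 71; w_6 = -81; w_7 = -41; w_8 = 447; w_9 = -1177; w_{10} = 1743; w_{11} = -521; w_{12} = -5409.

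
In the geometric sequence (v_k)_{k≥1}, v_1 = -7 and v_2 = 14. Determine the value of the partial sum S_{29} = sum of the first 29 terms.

Common ratio r = -2.
v_k = (-7)·(-2)^(k-1).
S = (-7)·((-2)^29 - 1)/(-2 - 1) = (-7)·(-536870912 - 1)/(-3) = -1252698797.

-1252698797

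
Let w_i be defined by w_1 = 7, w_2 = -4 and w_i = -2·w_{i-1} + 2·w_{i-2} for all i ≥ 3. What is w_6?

Iterate the recurrence:
w_3 = 22, w_4 = -52, w_5 = 148, w_6 = -400.

-400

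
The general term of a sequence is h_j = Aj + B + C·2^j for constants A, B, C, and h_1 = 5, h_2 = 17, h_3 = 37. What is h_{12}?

16425

Plug in j = 1, 2, 3: A + B + 2C = 5; 2A + B + 4C = 17; 3A + B + 8C = 37.
Subtracting the first from the second: A + 2C = 12.
Subtracting the second from the third: A + 4C = 20.
Solving: C = 4, A = 4, then B = -7.
So h_j = 4·j + (-7) + 4·2^j; at j=12 this is 16425.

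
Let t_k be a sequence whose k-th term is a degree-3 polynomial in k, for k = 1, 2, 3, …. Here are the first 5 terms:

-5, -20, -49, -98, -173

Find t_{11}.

-1505

1st diffs: -15, -29, -49, -75.
2nd diffs: -14, -20, -26.
3rd diffs: -6, -6 (constant).
Newton forward-difference form: t_k = -5 + (-15)·C(k-1,1) + (-14)·C(k-1,2) + (-6)·C(k-1,3).
At k = 11: k-1 = 10, so t_{11} = -5 - 150 - 630 - 720 = -1505.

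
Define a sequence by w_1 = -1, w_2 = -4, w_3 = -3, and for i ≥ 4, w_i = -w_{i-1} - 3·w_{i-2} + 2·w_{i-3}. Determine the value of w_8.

w_4 = 13, w_5 = -12, w_6 = -33, w_7 = 95, w_8 = -20.

-20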